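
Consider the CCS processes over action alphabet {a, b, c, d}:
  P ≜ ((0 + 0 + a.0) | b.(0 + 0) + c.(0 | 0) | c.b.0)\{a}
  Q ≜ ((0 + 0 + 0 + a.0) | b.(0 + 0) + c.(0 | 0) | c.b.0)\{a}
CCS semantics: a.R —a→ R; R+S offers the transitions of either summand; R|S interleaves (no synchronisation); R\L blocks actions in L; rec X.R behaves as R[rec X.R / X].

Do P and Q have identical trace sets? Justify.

trace-equivalent

P's transition system — 7 states:
  p0 = ((0 + 0 + a.0) | b.(0 + 0) + c.(0 | 0) | c.b.0)\{a} → --b--▸ p1, --c--▸ p2, --c--▸ p3
  p1 = ((0 + 0 + a.0) | (0 + 0))\{a} → ·
  p2 = (0 | 0 | c.b.0)\{a} → --c--▸ p4
  p3 = (c.(0 | 0) | b.0)\{a} → --b--▸ p5, --c--▸ p4
  p4 = (0 | 0 | b.0)\{a} → --b--▸ p6
  p5 = (c.(0 | 0) | 0)\{a} → --c--▸ p6
  p6 = (0 | 0 | 0)\{a} → ·
Q's transition system — 7 states:
  q0 = ((0 + 0 + 0 + a.0) | b.(0 + 0) + c.(0 | 0) | c.b.0)\{a} → --b--▸ q1, --c--▸ q2, --c--▸ q3
  q1 = ((0 + 0 + 0 + a.0) | (0 + 0))\{a} → ·
  q2 = (0 | 0 | c.b.0)\{a} → --c--▸ q4
  q3 = (c.(0 | 0) | b.0)\{a} → --b--▸ q5, --c--▸ q4
  q4 = (0 | 0 | b.0)\{a} → --b--▸ q6
  q5 = (c.(0 | 0) | 0)\{a} → --c--▸ q6
  q6 = (0 | 0 | 0)\{a} → ·
Coarsest stable partition (strong bisimilarity classes):
  B0 = {p0, q0}
  B1 = {p3, q3}
  B2 = {p4, q4}
  B3 = {p1, p6, q1, q6}
  B4 = {p5, q5}
  B5 = {p2, q2}
p0 ∈ B0, q0 ∈ B0 → same block
Bisimilar ⇒ trace-equivalent.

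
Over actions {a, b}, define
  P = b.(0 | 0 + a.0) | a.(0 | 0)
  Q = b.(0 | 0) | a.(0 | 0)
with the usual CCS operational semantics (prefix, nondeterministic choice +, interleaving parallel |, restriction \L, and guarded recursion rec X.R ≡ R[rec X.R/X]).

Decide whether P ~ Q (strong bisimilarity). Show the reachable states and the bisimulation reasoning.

Reachable graph of P (6 states):
  p0 = b.(0 | 0 + a.0) | a.(0 | 0) has moves =a=> p1, =b=> p2
  p1 = b.(0 | 0 + a.0) | (0 | 0) has moves =b=> p3
  p2 = (0 | 0 + a.0) | a.(0 | 0) has moves =a=> p3, =a=> p4
  p3 = (0 | 0 + a.0) | (0 | 0) has moves =a=> p5
  p4 = 0 | a.(0 | 0) has moves =a=> p5
  p5 = 0 | (0 | 0) has moves ·
Reachable graph of Q (4 states):
  q0 = b.(0 | 0) | a.(0 | 0) has moves =a=> q1, =b=> q2
  q1 = b.(0 | 0) | (0 | 0) has moves =b=> q3
  q2 = 0 | 0 | a.(0 | 0) has moves =a=> q3
  q3 = 0 | 0 | (0 | 0) has moves ·
Partition-refinement fixed point:
  B0 = {p0}
  B1 = {p1}
  B2 = {p3, p4, q2}
  B3 = {p5, q3}
  B4 = {p2}
  B5 = {q0}
  B6 = {q1}
p0 ∈ B0, q0 ∈ B5 → different blocks

NO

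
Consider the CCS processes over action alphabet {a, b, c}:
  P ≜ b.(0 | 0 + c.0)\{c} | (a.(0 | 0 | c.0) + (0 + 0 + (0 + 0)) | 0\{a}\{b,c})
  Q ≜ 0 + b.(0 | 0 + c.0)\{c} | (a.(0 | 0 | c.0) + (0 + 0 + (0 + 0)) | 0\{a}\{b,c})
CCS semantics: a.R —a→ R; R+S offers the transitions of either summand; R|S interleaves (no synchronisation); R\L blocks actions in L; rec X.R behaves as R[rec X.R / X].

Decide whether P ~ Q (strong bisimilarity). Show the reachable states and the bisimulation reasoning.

YES

Reachable graph of P (6 states):
  u0 = b.(0 | 0 + c.0)\{c} | (a.(0 | 0 | c.0) + (0 + 0 + (0 + 0)) | 0\{a}\{b,c}) → --a--▸ u1, --b--▸ u2
  u1 = b.(0 | 0 + c.0)\{c} | (0 | 0 | c.0) → --b--▸ u3, --c--▸ u4
  u2 = (0 | 0 + c.0)\{c} | (a.(0 | 0 | c.0) + (0 + 0 + (0 + 0)) | 0\{a}\{b,c}) → --a--▸ u3
  u3 = (0 | 0 + c.0)\{c} | (0 | 0 | c.0) → --c--▸ u5
  u4 = b.(0 | 0 + c.0)\{c} | (0 | 0 | 0) → --b--▸ u5
  u5 = (0 | 0 + c.0)\{c} | (0 | 0 | 0) → (no moves)
Reachable graph of Q (6 states):
  v0 = 0 + b.(0 | 0 + c.0)\{c} | (a.(0 | 0 | c.0) + (0 + 0 + (0 + 0)) | 0\{a}\{b,c}) → --a--▸ v1, --b--▸ v2
  v1 = b.(0 | 0 + c.0)\{c} | (0 | 0 | c.0) → --b--▸ v3, --c--▸ v4
  v2 = (0 | 0 + c.0)\{c} | (a.(0 | 0 | c.0) + (0 + 0 + (0 + 0)) | 0\{a}\{b,c}) → --a--▸ v3
  v3 = (0 | 0 + c.0)\{c} | (0 | 0 | c.0) → --c--▸ v5
  v4 = b.(0 | 0 + c.0)\{c} | (0 | 0 | 0) → --b--▸ v5
  v5 = (0 | 0 + c.0)\{c} | (0 | 0 | 0) → (no moves)
Bisimilarity quotient blocks:
  B0 = {u0, v0}
  B1 = {u1, v1}
  B2 = {u3, v3}
  B3 = {u5, v5}
  B4 = {u4, v4}
  B5 = {u2, v2}
u0 ∈ B0, v0 ∈ B0 → same block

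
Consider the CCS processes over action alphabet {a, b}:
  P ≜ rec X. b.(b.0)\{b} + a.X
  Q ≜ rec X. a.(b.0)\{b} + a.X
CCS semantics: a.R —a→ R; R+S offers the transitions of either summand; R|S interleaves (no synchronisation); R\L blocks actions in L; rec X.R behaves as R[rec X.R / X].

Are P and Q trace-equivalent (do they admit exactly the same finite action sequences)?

Reachable graph of P (2 states):
  p0 = rec X. b.(b.0)\{b} + a.X ⊢ -a-> p0, -b-> p1
  p1 = (b.0)\{b} ⊢ ·
Reachable graph of Q (2 states):
  q0 = rec X. a.(b.0)\{b} + a.X ⊢ -a-> q0, -a-> q1
  q1 = (b.0)\{b} ⊢ ·
Run σ = ⟨b⟩ on P: start {p0}
  [1] b ⇒ {p1}
  — P admits the full trace.
Run σ = ⟨b⟩ on Q: start {q0}
  [1] b ⇒ ∅ (Q stuck)

traces(P) ≠ traces(Q) — witness ⟨b⟩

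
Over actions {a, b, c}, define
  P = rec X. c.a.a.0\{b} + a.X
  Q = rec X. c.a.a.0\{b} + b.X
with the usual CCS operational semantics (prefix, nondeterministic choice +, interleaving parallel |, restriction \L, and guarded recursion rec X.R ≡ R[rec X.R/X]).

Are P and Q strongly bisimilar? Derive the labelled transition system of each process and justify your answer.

NO

P's transition system — 4 states:
  p0 = rec X. c.a.a.0\{b} + a.X | -a-> p0, -c-> p1
  p1 = a.a.0\{b} | -a-> p2
  p2 = a.0\{b} | -a-> p3
  p3 = 0\{b} | (no moves)
Q's transition system — 4 states:
  q0 = rec X. c.a.a.0\{b} + b.X | -b-> q0, -c-> q1
  q1 = a.a.0\{b} | -a-> q2
  q2 = a.0\{b} | -a-> q3
  q3 = 0\{b} | (no moves)
Bisimilarity quotient blocks:
  B0 = {p0}
  B1 = {p1, q1}
  B2 = {p2, q2}
  B3 = {p3, q3}
  B4 = {q0}
p0 ∈ B0, q0 ∈ B4 → different blocks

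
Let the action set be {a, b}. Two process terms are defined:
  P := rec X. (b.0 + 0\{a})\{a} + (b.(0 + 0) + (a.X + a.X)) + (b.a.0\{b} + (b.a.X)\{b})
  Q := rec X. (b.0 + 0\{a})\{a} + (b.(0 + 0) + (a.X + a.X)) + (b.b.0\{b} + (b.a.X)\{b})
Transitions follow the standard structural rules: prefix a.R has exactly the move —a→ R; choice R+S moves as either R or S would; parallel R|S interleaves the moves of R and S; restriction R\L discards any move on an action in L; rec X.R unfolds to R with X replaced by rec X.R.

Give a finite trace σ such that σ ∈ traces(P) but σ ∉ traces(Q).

ba

P's transition system — 5 states:
  m0 = rec X. (b.0 + 0\{a})\{a} + (b.(0 + 0) + (a.X + a.X)) + (b.a.0\{b} + (b.a.X)\{b}) :: —a→ m0, —b→ m1, —b→ m2, —b→ m3
  m1 = 0 + 0 :: ·
  m2 = 0\{a} :: ·
  m3 = a.0\{b} :: —a→ m4
  m4 = 0\{b} :: ·
Q's transition system — 5 states:
  n0 = rec X. (b.0 + 0\{a})\{a} + (b.(0 + 0) + (a.X + a.X)) + (b.b.0\{b} + (b.a.X)\{b}) :: —a→ n0, —b→ n1, —b→ n2, —b→ n3
  n1 = 0 + 0 :: ·
  n2 = 0\{a} :: ·
  n3 = b.0\{b} :: —b→ n4
  n4 = 0\{b} :: ·
Trace ⟨ba⟩ through P, begin at {m0}:
  [1] b ⇒ {m1, m2, m3}
  [2] a ⇒ {m4}
  — P admits the full trace.
Trace ⟨ba⟩ through Q, begin at {n0}:
  [1] b ⇒ {n1, n2, n3}
  [2] a ⇒ no successor for Q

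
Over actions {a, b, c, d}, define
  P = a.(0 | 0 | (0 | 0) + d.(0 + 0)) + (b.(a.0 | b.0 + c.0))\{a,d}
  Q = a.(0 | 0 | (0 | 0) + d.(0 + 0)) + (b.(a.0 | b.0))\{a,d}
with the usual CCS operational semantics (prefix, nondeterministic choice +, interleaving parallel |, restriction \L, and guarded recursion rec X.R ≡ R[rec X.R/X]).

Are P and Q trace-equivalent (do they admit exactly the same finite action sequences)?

trace-distinct — witness ⟨bc⟩

P's transition system — 6 states:
  m0 = a.(0 | 0 | (0 | 0) + d.(0 + 0)) + (b.(a.0 | b.0 + c.0))\{a,d} :: —a→ m1, —b→ m2
  m1 = 0 | 0 | (0 | 0) + d.(0 + 0) :: —d→ m3
  m2 = (a.0 | b.0 + c.0)\{a,d} :: —b→ m4, —c→ m5
  m3 = 0 + 0 :: ·
  m4 = (a.0 | 0)\{a,d} :: ·
  m5 = 0\{a,d} :: ·
Q's transition system — 5 states:
  n0 = a.(0 | 0 | (0 | 0) + d.(0 + 0)) + (b.(a.0 | b.0))\{a,d} :: —a→ n1, —b→ n2
  n1 = 0 | 0 | (0 | 0) + d.(0 + 0) :: —d→ n3
  n2 = (a.0 | b.0)\{a,d} :: —b→ n4
  n3 = 0 + 0 :: ·
  n4 = (a.0 | 0)\{a,d} :: ·
Trace ⟨bc⟩ through P, begin at {m0}:
  [1] b ⇒ {m2}
  [2] c ⇒ {m5}
  — P admits the full trace.
Trace ⟨bc⟩ through Q, begin at {n0}:
  [1] b ⇒ {n2}
  [2] c ⇒ ∅  — Q cannot continue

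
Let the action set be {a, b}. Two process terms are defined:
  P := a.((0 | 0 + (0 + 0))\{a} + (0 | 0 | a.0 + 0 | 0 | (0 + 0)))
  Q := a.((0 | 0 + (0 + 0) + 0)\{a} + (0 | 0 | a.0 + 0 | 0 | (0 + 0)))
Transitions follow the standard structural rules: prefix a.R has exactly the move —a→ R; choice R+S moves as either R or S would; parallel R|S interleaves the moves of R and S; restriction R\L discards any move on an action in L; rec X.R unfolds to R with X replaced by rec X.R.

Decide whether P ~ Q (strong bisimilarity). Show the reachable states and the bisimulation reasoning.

LTS(P): 3 reachable states
  p0 = a.((0 | 0 + (0 + 0))\{a} + (0 | 0 | a.0 + 0 | 0 | (0 + 0))) → =a=> p1
  p1 = (0 | 0 + (0 + 0))\{a} + (0 | 0 | a.0 + 0 | 0 | (0 + 0)) → =a=> p2
  p2 = 0 | 0 | 0 → (no moves)
LTS(Q): 3 reachable states
  q0 = a.((0 | 0 + (0 + 0) + 0)\{a} + (0 | 0 | a.0 + 0 | 0 | (0 + 0))) → =a=> q1
  q1 = (0 | 0 + (0 + 0) + 0)\{a} + (0 | 0 | a.0 + 0 | 0 | (0 + 0)) → =a=> q2
  q2 = 0 | 0 | 0 → (no moves)
Partition-refinement fixed point:
  B0 = {p0, q0}
  B1 = {p1, q1}
  B2 = {p2, q2}
p0 ∈ B0, q0 ∈ B0 → same block

P ~ Q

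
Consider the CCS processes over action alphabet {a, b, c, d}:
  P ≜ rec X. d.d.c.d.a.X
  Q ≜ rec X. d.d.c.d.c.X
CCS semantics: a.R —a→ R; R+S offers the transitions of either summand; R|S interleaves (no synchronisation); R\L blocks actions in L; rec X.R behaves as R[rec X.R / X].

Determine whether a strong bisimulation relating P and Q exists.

P ≁ Q

Reachable graph of P (5 states):
  u0 = rec X. d.d.c.d.a.X has moves =d=> u1
  u1 = d.c.d.a.(rec X. d.d.c.d.a.X) has moves =d=> u2
  u2 = c.d.a.(rec X. d.d.c.d.a.X) has moves =c=> u3
  u3 = d.a.(rec X. d.d.c.d.a.X) has moves =d=> u4
  u4 = a.(rec X. d.d.c.d.a.X) has moves =a=> u0
Reachable graph of Q (5 states):
  v0 = rec X. d.d.c.d.c.X has moves =d=> v1
  v1 = d.c.d.c.(rec X. d.d.c.d.c.X) has moves =d=> v2
  v2 = c.d.c.(rec X. d.d.c.d.c.X) has moves =c=> v3
  v3 = d.c.(rec X. d.d.c.d.c.X) has moves =d=> v4
  v4 = c.(rec X. d.d.c.d.c.X) has moves =c=> v0
Partition-refinement fixed point:
  B0 = {u0}
  B1 = {u1}
  B2 = {u2}
  B3 = {u3}
  B4 = {u4}
  B5 = {v0}
  B6 = {v1}
  B7 = {v2}
  B8 = {v3}
  B9 = {v4}
u0 ∈ B0, v0 ∈ B5 → different blocks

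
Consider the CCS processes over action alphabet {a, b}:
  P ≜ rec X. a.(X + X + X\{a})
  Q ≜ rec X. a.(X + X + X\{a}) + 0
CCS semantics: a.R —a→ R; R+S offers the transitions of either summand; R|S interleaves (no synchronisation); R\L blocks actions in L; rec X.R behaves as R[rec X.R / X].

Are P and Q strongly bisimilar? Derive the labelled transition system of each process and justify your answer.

Reachable graph of P (2 states):
  p0 = rec X. a.(X + X + X\{a}) ⊢ =a=> p1
  p1 = (rec X. a.(X + X + X\{a})) + (rec X. a.(X + X + X\{a})) + (rec X. a.(X + X + X\{a}))\{a} ⊢ =a=> p1
Reachable graph of Q (2 states):
  q0 = rec X. a.(X + X + X\{a}) + 0 ⊢ =a=> q1
  q1 = (rec X. a.(X + X + X\{a}) + 0) + (rec X. a.(X + X + X\{a}) + 0) + (rec X. a.(X + X + X\{a}) + 0)\{a} ⊢ =a=> q1
Bisimilarity quotient blocks:
  B0 = {p0, p1, q0, q1}
p0 ∈ B0, q0 ∈ B0 → same block

P ~ Q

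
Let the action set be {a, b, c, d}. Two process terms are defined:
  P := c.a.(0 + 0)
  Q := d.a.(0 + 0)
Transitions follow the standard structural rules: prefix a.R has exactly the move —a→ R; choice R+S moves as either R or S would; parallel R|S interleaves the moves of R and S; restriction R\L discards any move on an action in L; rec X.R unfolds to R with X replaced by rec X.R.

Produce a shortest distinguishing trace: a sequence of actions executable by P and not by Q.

c

P's transition system — 3 states:
  u0 = c.a.(0 + 0) has moves ··c··> u1
  u1 = a.(0 + 0) has moves ··a··> u2
  u2 = 0 + 0 has moves ·
Q's transition system — 3 states:
  v0 = d.a.(0 + 0) has moves ··d··> v1
  v1 = a.(0 + 0) has moves ··a··> v2
  v2 = 0 + 0 has moves ·
Run σ = ⟨c⟩ on P: start {u0}
  step 1 (c): {u1}
  P completes σ.
Run σ = ⟨c⟩ on Q: start {v0}
  step 1 (c): no successor for Q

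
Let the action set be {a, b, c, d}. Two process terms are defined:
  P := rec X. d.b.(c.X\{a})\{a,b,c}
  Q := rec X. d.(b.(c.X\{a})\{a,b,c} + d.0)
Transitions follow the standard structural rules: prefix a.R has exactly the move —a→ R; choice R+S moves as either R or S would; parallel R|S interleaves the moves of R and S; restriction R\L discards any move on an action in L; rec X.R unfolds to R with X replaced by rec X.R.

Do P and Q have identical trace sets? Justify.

traces(P) ≠ traces(Q) — witness ⟨dd⟩

LTS(P): 3 reachable states
  u0 = rec X. d.b.(c.X\{a})\{a,b,c} ⊢ --d--▸ u1
  u1 = b.(c.(rec X. d.b.(c.X\{a})\{a,b,c})\{a})\{a,b,c} ⊢ --b--▸ u2
  u2 = (c.(rec X. d.b.(c.X\{a})\{a,b,c})\{a})\{a,b,c} ⊢ (no moves)
LTS(Q): 4 reachable states
  v0 = rec X. d.(b.(c.X\{a})\{a,b,c} + d.0) ⊢ --d--▸ v1
  v1 = b.(c.(rec X. d.(b.(c.X\{a})\{a,b,c} + d.0))\{a})\{a,b,c} + d.0 ⊢ --b--▸ v2, --d--▸ v3
  v2 = (c.(rec X. d.(b.(c.X\{a})\{a,b,c} + d.0))\{a})\{a,b,c} ⊢ (no moves)
  v3 = 0 ⊢ (no moves)
Run σ = ⟨dd⟩ on Q: start {v0}
  after d @ step 1: {v1}
  after d @ step 2: {v3}
  Q completes σ.
Run σ = ⟨dd⟩ on P: start {u0}
  after d @ step 1: {u1}
  after d @ step 2: no successor for P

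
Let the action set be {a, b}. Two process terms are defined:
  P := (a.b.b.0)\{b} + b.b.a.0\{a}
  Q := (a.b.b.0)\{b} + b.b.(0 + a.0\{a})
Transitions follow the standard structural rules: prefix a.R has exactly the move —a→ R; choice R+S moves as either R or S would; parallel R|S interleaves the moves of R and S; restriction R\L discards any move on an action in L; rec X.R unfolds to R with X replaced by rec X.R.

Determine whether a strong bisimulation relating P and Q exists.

P ~ Q

Reachable graph of P (5 states):
  p0 = (a.b.b.0)\{b} + b.b.a.0\{a} has moves --a--▸ p1, --b--▸ p2
  p1 = (b.b.0)\{b} has moves ∅
  p2 = b.a.0\{a} has moves --b--▸ p3
  p3 = a.0\{a} has moves --a--▸ p4
  p4 = 0\{a} has moves ∅
Reachable graph of Q (5 states):
  q0 = (a.b.b.0)\{b} + b.b.(0 + a.0\{a}) has moves --a--▸ q1, --b--▸ q2
  q1 = (b.b.0)\{b} has moves ∅
  q2 = b.(0 + a.0\{a}) has moves --b--▸ q3
  q3 = 0 + a.0\{a} has moves --a--▸ q4
  q4 = 0\{a} has moves ∅
Partition-refinement fixed point:
  B0 = {p0, q0}
  B1 = {p1, p4, q1, q4}
  B2 = {p2, q2}
  B3 = {p3, q3}
p0 ∈ B0, q0 ∈ B0 → same block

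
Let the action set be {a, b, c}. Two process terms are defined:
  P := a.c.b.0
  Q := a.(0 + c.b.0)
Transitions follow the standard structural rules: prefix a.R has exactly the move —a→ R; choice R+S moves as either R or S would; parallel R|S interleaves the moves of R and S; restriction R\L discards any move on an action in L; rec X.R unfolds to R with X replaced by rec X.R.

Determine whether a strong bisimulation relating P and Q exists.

YES

Reachable graph of P (4 states):
  p0 = a.c.b.0 → —a→ p1
  p1 = c.b.0 → —c→ p2
  p2 = b.0 → —b→ p3
  p3 = 0 → ∅
Reachable graph of Q (4 states):
  q0 = a.(0 + c.b.0) → —a→ q1
  q1 = 0 + c.b.0 → —c→ q2
  q2 = b.0 → —b→ q3
  q3 = 0 → ∅
Bisimilarity quotient blocks:
  B0 = {p0, q0}
  B1 = {p1, q1}
  B2 = {p2, q2}
  B3 = {p3, q3}
p0 ∈ B0, q0 ∈ B0 → same block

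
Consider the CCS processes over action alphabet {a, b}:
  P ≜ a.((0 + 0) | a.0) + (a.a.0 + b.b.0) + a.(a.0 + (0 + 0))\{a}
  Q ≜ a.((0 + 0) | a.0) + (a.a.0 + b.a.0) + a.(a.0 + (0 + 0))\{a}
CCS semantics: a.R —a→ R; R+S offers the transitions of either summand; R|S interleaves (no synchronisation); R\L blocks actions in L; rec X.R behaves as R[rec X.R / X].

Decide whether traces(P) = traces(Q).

LTS(P): 7 reachable states
  p0 = a.((0 + 0) | a.0) + (a.a.0 + b.b.0) + a.(a.0 + (0 + 0))\{a} :: =a=> p1, =a=> p2, =a=> p3, =b=> p4
  p1 = (0 + 0) | a.0 :: =a=> p5
  p2 = (a.0 + (0 + 0))\{a} :: (no moves)
  p3 = a.0 :: =a=> p6
  p4 = b.0 :: =b=> p6
  p5 = (0 + 0) | 0 :: (no moves)
  p6 = 0 :: (no moves)
LTS(Q): 6 reachable states
  q0 = a.((0 + 0) | a.0) + (a.a.0 + b.a.0) + a.(a.0 + (0 + 0))\{a} :: =a=> q1, =a=> q2, =a=> q3, =b=> q3
  q1 = (0 + 0) | a.0 :: =a=> q4
  q2 = (a.0 + (0 + 0))\{a} :: (no moves)
  q3 = a.0 :: =a=> q5
  q4 = (0 + 0) | 0 :: (no moves)
  q5 = 0 :: (no moves)
Executing bb from P (initial set {p0}):
  [1] b ⇒ {p4}
  [2] b ⇒ {p6}
  ✓ P
Executing bb from Q (initial set {q0}):
  [1] b ⇒ {q3}
  [2] b ⇒ no successor for Q

trace-distinct — witness ⟨bb⟩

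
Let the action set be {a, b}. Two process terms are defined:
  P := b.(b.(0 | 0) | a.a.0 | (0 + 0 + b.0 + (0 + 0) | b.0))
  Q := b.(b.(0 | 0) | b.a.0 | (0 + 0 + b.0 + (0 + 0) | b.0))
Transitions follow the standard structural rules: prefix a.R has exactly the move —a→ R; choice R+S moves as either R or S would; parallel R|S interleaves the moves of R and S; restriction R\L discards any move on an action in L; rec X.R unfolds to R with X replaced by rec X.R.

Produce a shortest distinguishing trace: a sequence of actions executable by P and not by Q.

LTS(P): 19 reachable states
  s0 = b.(b.(0 | 0) | a.a.0 | (0 + 0 + b.0 + (0 + 0) | b.0)) :: --b--▸ s1
  s1 = b.(0 | 0) | a.a.0 | (0 + 0 + b.0 + (0 + 0) | b.0) :: --a--▸ s2, --b--▸ s3, --b--▸ s4, --b--▸ s5
  s2 = b.(0 | 0) | a.0 | (0 + 0 + b.0 + (0 + 0) | b.0) :: --a--▸ s6, --b--▸ s7, --b--▸ s8, --b--▸ s9
  s3 = 0 | 0 | a.a.0 | (0 + 0 + b.0 + (0 + 0) | b.0) :: --a--▸ s7, --b--▸ s10, --b--▸ s11
  s4 = b.(0 | 0) | a.a.0 | ((0 + 0) | 0) :: --a--▸ s8, --b--▸ s10
  s5 = b.(0 | 0) | a.a.0 | 0 :: --a--▸ s9, --b--▸ s11
  s6 = b.(0 | 0) | 0 | (0 + 0 + b.0 + (0 + 0) | b.0) :: --b--▸ s12, --b--▸ s13, --b--▸ s14
  s7 = 0 | 0 | a.0 | (0 + 0 + b.0 + (0 + 0) | b.0) :: --a--▸ s12, --b--▸ s15, --b--▸ s16
  s8 = b.(0 | 0) | a.0 | ((0 + 0) | 0) :: --a--▸ s13, --b--▸ s15
  s9 = b.(0 | 0) | a.0 | 0 :: --a--▸ s14, --b--▸ s16
  s10 = 0 | 0 | a.a.0 | ((0 + 0) | 0) :: --a--▸ s15
  s11 = 0 | 0 | a.a.0 | 0 :: --a--▸ s16
  s12 = 0 | 0 | 0 | (0 + 0 + b.0 + (0 + 0) | b.0) :: --b--▸ s17, --b--▸ s18
  s13 = b.(0 | 0) | 0 | ((0 + 0) | 0) :: --b--▸ s17
  s14 = b.(0 | 0) | 0 | 0 :: --b--▸ s18
  s15 = 0 | 0 | a.0 | ((0 + 0) | 0) :: --a--▸ s17
  s16 = 0 | 0 | a.0 | 0 :: --a--▸ s18
  s17 = 0 | 0 | 0 | ((0 + 0) | 0) :: (no moves)
  s18 = 0 | 0 | 0 | 0 :: (no moves)
LTS(Q): 19 reachable states
  t0 = b.(b.(0 | 0) | b.a.0 | (0 + 0 + b.0 + (0 + 0) | b.0)) :: --b--▸ t1
  t1 = b.(0 | 0) | b.a.0 | (0 + 0 + b.0 + (0 + 0) | b.0) :: --b--▸ t2, --b--▸ t3, --b--▸ t4, --b--▸ t5
  t2 = 0 | 0 | b.a.0 | (0 + 0 + b.0 + (0 + 0) | b.0) :: --b--▸ t6, --b--▸ t7, --b--▸ t8
  t3 = b.(0 | 0) | a.0 | (0 + 0 + b.0 + (0 + 0) | b.0) :: --a--▸ t9, --b--▸ t10, --b--▸ t11, --b--▸ t6
  t4 = b.(0 | 0) | b.a.0 | ((0 + 0) | 0) :: --b--▸ t10, --b--▸ t7
  t5 = b.(0 | 0) | b.a.0 | 0 :: --b--▸ t11, --b--▸ t8
  t6 = 0 | 0 | a.0 | (0 + 0 + b.0 + (0 + 0) | b.0) :: --a--▸ t12, --b--▸ t13, --b--▸ t14
  t7 = 0 | 0 | b.a.0 | ((0 + 0) | 0) :: --b--▸ t13
  t8 = 0 | 0 | b.a.0 | 0 :: --b--▸ t14
  t9 = b.(0 | 0) | 0 | (0 + 0 + b.0 + (0 + 0) | b.0) :: --b--▸ t12, --b--▸ t15, --b--▸ t16
  t10 = b.(0 | 0) | a.0 | ((0 + 0) | 0) :: --a--▸ t15, --b--▸ t13
  t11 = b.(0 | 0) | a.0 | 0 :: --a--▸ t16, --b--▸ t14
  t12 = 0 | 0 | 0 | (0 + 0 + b.0 + (0 + 0) | b.0) :: --b--▸ t17, --b--▸ t18
  t13 = 0 | 0 | a.0 | ((0 + 0) | 0) :: --a--▸ t17
  t14 = 0 | 0 | a.0 | 0 :: --a--▸ t18
  t15 = b.(0 | 0) | 0 | ((0 + 0) | 0) :: --b--▸ t17
  t16 = b.(0 | 0) | 0 | 0 :: --b--▸ t18
  t17 = 0 | 0 | 0 | ((0 + 0) | 0) :: (no moves)
  t18 = 0 | 0 | 0 | 0 :: (no moves)
Executing ba from P (initial set {s0}):
  step 1 (b): {s1}
  step 2 (a): {s2}
  P completes σ.
Executing ba from Q (initial set {t0}):
  step 1 (b): {t1}
  step 2 (a): no successor for Q

ba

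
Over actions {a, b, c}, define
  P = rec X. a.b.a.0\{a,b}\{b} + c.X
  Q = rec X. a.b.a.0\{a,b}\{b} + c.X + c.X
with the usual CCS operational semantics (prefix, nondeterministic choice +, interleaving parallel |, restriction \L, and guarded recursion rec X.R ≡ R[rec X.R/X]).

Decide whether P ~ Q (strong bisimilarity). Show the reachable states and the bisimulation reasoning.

LTS(P): 4 reachable states
  p0 = rec X. a.b.a.0\{a,b}\{b} + c.X ⊢ --a--▸ p1, --c--▸ p0
  p1 = b.a.0\{a,b}\{b} ⊢ --b--▸ p2
  p2 = a.0\{a,b}\{b} ⊢ --a--▸ p3
  p3 = 0\{a,b}\{b} ⊢ stopped
LTS(Q): 4 reachable states
  q0 = rec X. a.b.a.0\{a,b}\{b} + c.X + c.X ⊢ --a--▸ q1, --c--▸ q0
  q1 = b.a.0\{a,b}\{b} ⊢ --b--▸ q2
  q2 = a.0\{a,b}\{b} ⊢ --a--▸ q3
  q3 = 0\{a,b}\{b} ⊢ stopped
Bisimilarity quotient blocks:
  B0 = {p0, q0}
  B1 = {p1, q1}
  B2 = {p2, q2}
  B3 = {p3, q3}
p0 ∈ B0, q0 ∈ B0 → same block

bisimilar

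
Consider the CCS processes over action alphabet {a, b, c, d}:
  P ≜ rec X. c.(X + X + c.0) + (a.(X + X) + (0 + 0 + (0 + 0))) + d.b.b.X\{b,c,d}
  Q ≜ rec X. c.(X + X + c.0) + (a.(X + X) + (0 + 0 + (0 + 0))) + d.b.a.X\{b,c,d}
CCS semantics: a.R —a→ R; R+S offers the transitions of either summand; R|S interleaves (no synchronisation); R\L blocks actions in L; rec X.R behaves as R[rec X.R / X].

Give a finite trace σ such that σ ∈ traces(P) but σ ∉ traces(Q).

P's transition system — 8 states:
  p0 = rec X. c.(X + X + c.0) + (a.(X + X) + (0 + 0 + (0 + 0))) + d.b.b.X\{b,c,d} has moves =a=> p1, =c=> p2, =d=> p3
  p1 = (rec X. c.(X + X + c.0) + (a.(X + X) + (0 + 0 + (0 + 0))) + d.b.b.X\{b,c,d}) + (rec X. c.(X + X + c.0) + (a.(X + X) + (0 + 0 + (0 + 0))) + d.b.b.X\{b,c,d}) has moves =a=> p1, =c=> p2, =d=> p3
  p2 = (rec X. c.(X + X + c.0) + (a.(X + X) + (0 + 0 + (0 + 0))) + d.b.b.X\{b,c,d}) + (rec X. c.(X + X + c.0) + (a.(X + X) + (0 + 0 + (0 + 0))) + d.b.b.X\{b,c,d}) + c.0 has moves =a=> p1, =c=> p2, =c=> p4, =d=> p3
  p3 = b.b.(rec X. c.(X + X + c.0) + (a.(X + X) + (0 + 0 + (0 + 0))) + d.b.b.X\{b,c,d})\{b,c,d} has moves =b=> p5
  p4 = 0 has moves ·
  p5 = b.(rec X. c.(X + X + c.0) + (a.(X + X) + (0 + 0 + (0 + 0))) + d.b.b.X\{b,c,d})\{b,c,d} has moves =b=> p6
  p6 = (rec X. c.(X + X + c.0) + (a.(X + X) + (0 + 0 + (0 + 0))) + d.b.b.X\{b,c,d})\{b,c,d} has moves =a=> p7
  p7 = ((rec X. c.(X + X + c.0) + (a.(X + X) + (0 + 0 + (0 + 0))) + d.b.b.X\{b,c,d}) + (rec X. c.(X + X + c.0) + (a.(X + X) + (0 + 0 + (0 + 0))) + d.b.b.X\{b,c,d}))\{b,c,d} has moves =a=> p7
Q's transition system — 8 states:
  q0 = rec X. c.(X + X + c.0) + (a.(X + X) + (0 + 0 + (0 + 0))) + d.b.a.X\{b,c,d} has moves =a=> q1, =c=> q2, =d=> q3
  q1 = (rec X. c.(X + X + c.0) + (a.(X + X) + (0 + 0 + (0 + 0))) + d.b.a.X\{b,c,d}) + (rec X. c.(X + X + c.0) + (a.(X + X) + (0 + 0 + (0 + 0))) + d.b.a.X\{b,c,d}) has moves =a=> q1, =c=> q2, =d=> q3
  q2 = (rec X. c.(X + X + c.0) + (a.(X + X) + (0 + 0 + (0 + 0))) + d.b.a.X\{b,c,d}) + (rec X. c.(X + X + c.0) + (a.(X + X) + (0 + 0 + (0 + 0))) + d.b.a.X\{b,c,d}) + c.0 has moves =a=> q1, =c=> q2, =c=> q4, =d=> q3
  q3 = b.a.(rec X. c.(X + X + c.0) + (a.(X + X) + (0 + 0 + (0 + 0))) + d.b.a.X\{b,c,d})\{b,c,d} has moves =b=> q5
  q4 = 0 has moves ·
  q5 = a.(rec X. c.(X + X + c.0) + (a.(X + X) + (0 + 0 + (0 + 0))) + d.b.a.X\{b,c,d})\{b,c,d} has moves =a=> q6
  q6 = (rec X. c.(X + X + c.0) + (a.(X + X) + (0 + 0 + (0 + 0))) + d.b.a.X\{b,c,d})\{b,c,d} has moves =a=> q7
  q7 = ((rec X. c.(X + X + c.0) + (a.(X + X) + (0 + 0 + (0 + 0))) + d.b.a.X\{b,c,d}) + (rec X. c.(X + X + c.0) + (a.(X + X) + (0 + 0 + (0 + 0))) + d.b.a.X\{b,c,d}))\{b,c,d} has moves =a=> q7
Executing dbb from P (initial set {p0}):
  step 1 (d): {p3}
  step 2 (b): {p5}
  step 3 (b): {p6}
  — P admits the full trace.
Executing dbb from Q (initial set {q0}):
  step 1 (d): {q3}
  step 2 (b): {q5}
  step 3 (b): no successor for Q

dbb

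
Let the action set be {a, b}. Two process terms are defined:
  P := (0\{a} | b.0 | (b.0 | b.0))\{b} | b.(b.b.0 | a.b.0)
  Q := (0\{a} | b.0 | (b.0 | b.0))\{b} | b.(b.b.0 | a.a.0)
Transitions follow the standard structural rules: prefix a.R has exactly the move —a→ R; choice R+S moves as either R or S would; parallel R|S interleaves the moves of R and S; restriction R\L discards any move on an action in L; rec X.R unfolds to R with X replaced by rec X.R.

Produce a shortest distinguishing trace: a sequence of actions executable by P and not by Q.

P's transition system — 10 states:
  p0 = (0\{a} | b.0 | (b.0 | b.0))\{b} | b.(b.b.0 | a.b.0) ⊢ --b--▸ p1
  p1 = (0\{a} | b.0 | (b.0 | b.0))\{b} | (b.b.0 | a.b.0) ⊢ --a--▸ p2, --b--▸ p3
  p2 = (0\{a} | b.0 | (b.0 | b.0))\{b} | (b.b.0 | b.0) ⊢ --b--▸ p4, --b--▸ p5
  p3 = (0\{a} | b.0 | (b.0 | b.0))\{b} | (b.0 | a.b.0) ⊢ --a--▸ p4, --b--▸ p6
  p4 = (0\{a} | b.0 | (b.0 | b.0))\{b} | (b.0 | b.0) ⊢ --b--▸ p7, --b--▸ p8
  p5 = (0\{a} | b.0 | (b.0 | b.0))\{b} | (b.b.0 | 0) ⊢ --b--▸ p8
  p6 = (0\{a} | b.0 | (b.0 | b.0))\{b} | (0 | a.b.0) ⊢ --a--▸ p7
  p7 = (0\{a} | b.0 | (b.0 | b.0))\{b} | (0 | b.0) ⊢ --b--▸ p9
  p8 = (0\{a} | b.0 | (b.0 | b.0))\{b} | (b.0 | 0) ⊢ --b--▸ p9
  p9 = (0\{a} | b.0 | (b.0 | b.0))\{b} | (0 | 0) ⊢ deadlocked
Q's transition system — 10 states:
  q0 = (0\{a} | b.0 | (b.0 | b.0))\{b} | b.(b.b.0 | a.a.0) ⊢ --b--▸ q1
  q1 = (0\{a} | b.0 | (b.0 | b.0))\{b} | (b.b.0 | a.a.0) ⊢ --a--▸ q2, --b--▸ q3
  q2 = (0\{a} | b.0 | (b.0 | b.0))\{b} | (b.b.0 | a.0) ⊢ --a--▸ q4, --b--▸ q5
  q3 = (0\{a} | b.0 | (b.0 | b.0))\{b} | (b.0 | a.a.0) ⊢ --a--▸ q5, --b--▸ q6
  q4 = (0\{a} | b.0 | (b.0 | b.0))\{b} | (b.b.0 | 0) ⊢ --b--▸ q7
  q5 = (0\{a} | b.0 | (b.0 | b.0))\{b} | (b.0 | a.0) ⊢ --a--▸ q7, --b--▸ q8
  q6 = (0\{a} | b.0 | (b.0 | b.0))\{b} | (0 | a.a.0) ⊢ --a--▸ q8
  q7 = (0\{a} | b.0 | (b.0 | b.0))\{b} | (b.0 | 0) ⊢ --b--▸ q9
  q8 = (0\{a} | b.0 | (b.0 | b.0))\{b} | (0 | a.0) ⊢ --a--▸ q9
  q9 = (0\{a} | b.0 | (b.0 | b.0))\{b} | (0 | 0) ⊢ deadlocked
Run σ = ⟨babbb⟩ on P: start {p0}
  step 1 (b): {p1}
  step 2 (a): {p2}
  step 3 (b): {p4, p5}
  step 4 (b): {p7, p8}
  step 5 (b): {p9}
  ✓ P
Run σ = ⟨babbb⟩ on Q: start {q0}
  step 1 (b): {q1}
  step 2 (a): {q2}
  step 3 (b): {q5}
  step 4 (b): {q8}
  step 5 (b): ∅  — Q cannot continue

babbb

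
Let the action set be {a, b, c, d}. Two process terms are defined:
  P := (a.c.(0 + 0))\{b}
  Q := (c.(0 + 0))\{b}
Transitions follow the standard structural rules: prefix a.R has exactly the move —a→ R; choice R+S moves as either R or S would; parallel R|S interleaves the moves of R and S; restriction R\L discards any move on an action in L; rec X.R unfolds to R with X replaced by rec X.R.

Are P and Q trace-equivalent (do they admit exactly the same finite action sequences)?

LTS(P): 3 reachable states
  s0 = (a.c.(0 + 0))\{b} has moves ··a··> s1
  s1 = (c.(0 + 0))\{b} has moves ··c··> s2
  s2 = (0 + 0)\{b} has moves deadlocked
LTS(Q): 2 reachable states
  t0 = (c.(0 + 0))\{b} has moves ··c··> t1
  t1 = (0 + 0)\{b} has moves deadlocked
Run σ = ⟨a⟩ on P: start {s0}
  after a @ step 1: {s1}
  — P admits the full trace.
Run σ = ⟨a⟩ on Q: start {t0}
  after a @ step 1: ∅  — Q cannot continue

NO — witness ⟨a⟩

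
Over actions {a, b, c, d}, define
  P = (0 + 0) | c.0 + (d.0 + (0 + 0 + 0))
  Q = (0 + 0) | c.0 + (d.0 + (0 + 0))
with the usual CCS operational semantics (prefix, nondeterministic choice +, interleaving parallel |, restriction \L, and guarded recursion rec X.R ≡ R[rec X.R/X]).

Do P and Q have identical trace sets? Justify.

YES

LTS(P): 3 reachable states
  p0 = (0 + 0) | c.0 + (d.0 + (0 + 0 + 0)) has moves --c--▸ p1, --d--▸ p2
  p1 = (0 + 0) | 0 has moves ·
  p2 = 0 has moves ·
LTS(Q): 3 reachable states
  q0 = (0 + 0) | c.0 + (d.0 + (0 + 0)) has moves --c--▸ q1, --d--▸ q2
  q1 = (0 + 0) | 0 has moves ·
  q2 = 0 has moves ·
Bisimilarity quotient blocks:
  B0 = {p0, q0}
  B1 = {p1, p2, q1, q2}
p0 ∈ B0, q0 ∈ B0 → same block
Bisimilar ⇒ trace-equivalent.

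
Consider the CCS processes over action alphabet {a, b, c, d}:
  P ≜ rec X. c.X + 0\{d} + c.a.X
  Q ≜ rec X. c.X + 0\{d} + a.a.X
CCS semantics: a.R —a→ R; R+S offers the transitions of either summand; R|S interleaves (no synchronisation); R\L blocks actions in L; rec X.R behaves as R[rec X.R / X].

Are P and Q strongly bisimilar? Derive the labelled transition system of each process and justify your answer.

NO

Reachable graph of P (2 states):
  p0 = rec X. c.X + 0\{d} + c.a.X | ··c··> p0, ··c··> p1
  p1 = a.(rec X. c.X + 0\{d} + c.a.X) | ··a··> p0
Reachable graph of Q (2 states):
  q0 = rec X. c.X + 0\{d} + a.a.X | ··a··> q1, ··c··> q0
  q1 = a.(rec X. c.X + 0\{d} + a.a.X) | ··a··> q0
Partition-refinement fixed point:
  B0 = {p0}
  B1 = {p1}
  B2 = {q0}
  B3 = {q1}
p0 ∈ B0, q0 ∈ B2 → different blocks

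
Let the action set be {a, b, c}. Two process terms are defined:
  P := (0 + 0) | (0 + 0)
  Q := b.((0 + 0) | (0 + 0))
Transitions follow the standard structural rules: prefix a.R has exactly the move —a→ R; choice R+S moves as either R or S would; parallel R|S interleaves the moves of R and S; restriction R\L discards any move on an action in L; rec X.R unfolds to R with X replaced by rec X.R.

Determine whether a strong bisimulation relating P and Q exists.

not bisimilar

Reachable graph of P (1 states):
  p0 = (0 + 0) | (0 + 0) ⊢ ∅
Reachable graph of Q (2 states):
  q0 = b.((0 + 0) | (0 + 0)) ⊢ =b=> q1
  q1 = (0 + 0) | (0 + 0) ⊢ ∅
Partition-refinement fixed point:
  B0 = {p0, q1}
  B1 = {q0}
p0 ∈ B0, q0 ∈ B1 → different blocks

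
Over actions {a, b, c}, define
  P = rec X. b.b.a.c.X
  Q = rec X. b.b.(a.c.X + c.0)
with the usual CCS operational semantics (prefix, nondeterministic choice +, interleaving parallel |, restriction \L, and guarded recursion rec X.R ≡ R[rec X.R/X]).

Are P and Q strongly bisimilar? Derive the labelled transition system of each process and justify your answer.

LTS(P): 4 reachable states
  s0 = rec X. b.b.a.c.X has moves -b-> s1
  s1 = b.a.c.(rec X. b.b.a.c.X) has moves -b-> s2
  s2 = a.c.(rec X. b.b.a.c.X) has moves -a-> s3
  s3 = c.(rec X. b.b.a.c.X) has moves -c-> s0
LTS(Q): 5 reachable states
  t0 = rec X. b.b.(a.c.X + c.0) has moves -b-> t1
  t1 = b.(a.c.(rec X. b.b.(a.c.X + c.0)) + c.0) has moves -b-> t2
  t2 = a.c.(rec X. b.b.(a.c.X + c.0)) + c.0 has moves -a-> t3, -c-> t4
  t3 = c.(rec X. b.b.(a.c.X + c.0)) has moves -c-> t0
  t4 = 0 has moves ·
Partition-refinement fixed point:
  B0 = {s0}
  B1 = {s1}
  B2 = {s2}
  B3 = {s3}
  B4 = {t0}
  B5 = {t1}
  B6 = {t2}
  B7 = {t3}
  B8 = {t4}
s0 ∈ B0, t0 ∈ B4 → different blocks

NO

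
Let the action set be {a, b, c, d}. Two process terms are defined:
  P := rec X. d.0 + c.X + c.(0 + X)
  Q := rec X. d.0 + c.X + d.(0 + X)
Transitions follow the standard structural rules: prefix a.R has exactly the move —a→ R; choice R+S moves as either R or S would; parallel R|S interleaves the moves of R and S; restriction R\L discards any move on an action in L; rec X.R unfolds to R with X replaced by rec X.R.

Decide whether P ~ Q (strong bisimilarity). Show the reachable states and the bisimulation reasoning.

LTS(P): 3 reachable states
  u0 = rec X. d.0 + c.X + c.(0 + X) ⊢ —c→ u0, —c→ u1, —d→ u2
  u1 = 0 + (rec X. d.0 + c.X + c.(0 + X)) ⊢ —c→ u0, —c→ u1, —d→ u2
  u2 = 0 ⊢ deadlocked
LTS(Q): 3 reachable states
  v0 = rec X. d.0 + c.X + d.(0 + X) ⊢ —c→ v0, —d→ v1, —d→ v2
  v1 = 0 ⊢ deadlocked
  v2 = 0 + (rec X. d.0 + c.X + d.(0 + X)) ⊢ —c→ v0, —d→ v1, —d→ v2
Coarsest stable partition (strong bisimilarity classes):
  B0 = {u0, u1}
  B1 = {u2, v1}
  B2 = {v0, v2}
u0 ∈ B0, v0 ∈ B2 → different blocks

NO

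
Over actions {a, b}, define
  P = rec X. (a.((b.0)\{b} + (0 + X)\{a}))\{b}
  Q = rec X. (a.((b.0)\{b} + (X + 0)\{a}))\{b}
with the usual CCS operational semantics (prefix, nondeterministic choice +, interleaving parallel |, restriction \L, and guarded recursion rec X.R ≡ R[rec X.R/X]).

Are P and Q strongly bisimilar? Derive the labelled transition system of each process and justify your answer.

Reachable graph of P (2 states):
  u0 = rec X. (a.((b.0)\{b} + (0 + X)\{a}))\{b} has moves ··a··> u1
  u1 = ((b.0)\{b} + (0 + (rec X. (a.((b.0)\{b} + (0 + X)\{a}))\{b}))\{a})\{b} has moves stopped
Reachable graph of Q (2 states):
  v0 = rec X. (a.((b.0)\{b} + (X + 0)\{a}))\{b} has moves ··a··> v1
  v1 = ((b.0)\{b} + ((rec X. (a.((b.0)\{b} + (X + 0)\{a}))\{b}) + 0)\{a})\{b} has moves stopped
Coarsest stable partition (strong bisimilarity classes):
  B0 = {u0, v0}
  B1 = {u1, v1}
u0 ∈ B0, v0 ∈ B0 → same block

YES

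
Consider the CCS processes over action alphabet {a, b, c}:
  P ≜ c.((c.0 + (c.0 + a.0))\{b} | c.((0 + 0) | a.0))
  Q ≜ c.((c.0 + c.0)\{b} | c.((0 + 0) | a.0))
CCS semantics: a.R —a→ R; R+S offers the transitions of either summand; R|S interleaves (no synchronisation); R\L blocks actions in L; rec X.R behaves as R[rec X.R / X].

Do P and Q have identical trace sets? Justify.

trace-distinct — witness ⟨ca⟩

LTS(P): 7 reachable states
  s0 = c.((c.0 + (c.0 + a.0))\{b} | c.((0 + 0) | a.0)) | --c--▸ s1
  s1 = (c.0 + (c.0 + a.0))\{b} | c.((0 + 0) | a.0) | --a--▸ s2, --c--▸ s2, --c--▸ s3
  s2 = 0\{b} | c.((0 + 0) | a.0) | --c--▸ s4
  s3 = (c.0 + (c.0 + a.0))\{b} | ((0 + 0) | a.0) | --a--▸ s4, --a--▸ s5, --c--▸ s4
  s4 = 0\{b} | ((0 + 0) | a.0) | --a--▸ s6
  s5 = (c.0 + (c.0 + a.0))\{b} | ((0 + 0) | 0) | --a--▸ s6, --c--▸ s6
  s6 = 0\{b} | ((0 + 0) | 0) | stopped
LTS(Q): 7 reachable states
  t0 = c.((c.0 + c.0)\{b} | c.((0 + 0) | a.0)) | --c--▸ t1
  t1 = (c.0 + c.0)\{b} | c.((0 + 0) | a.0) | --c--▸ t2, --c--▸ t3
  t2 = (c.0 + c.0)\{b} | ((0 + 0) | a.0) | --a--▸ t4, --c--▸ t5
  t3 = 0\{b} | c.((0 + 0) | a.0) | --c--▸ t5
  t4 = (c.0 + c.0)\{b} | ((0 + 0) | 0) | --c--▸ t6
  t5 = 0\{b} | ((0 + 0) | a.0) | --a--▸ t6
  t6 = 0\{b} | ((0 + 0) | 0) | stopped
Run σ = ⟨ca⟩ on P: start {s0}
  [1] c ⇒ {s1}
  [2] a ⇒ {s2}
  — P admits the full trace.
Run σ = ⟨ca⟩ on Q: start {t0}
  [1] c ⇒ {t1}
  [2] a ⇒ ∅ (Q stuck)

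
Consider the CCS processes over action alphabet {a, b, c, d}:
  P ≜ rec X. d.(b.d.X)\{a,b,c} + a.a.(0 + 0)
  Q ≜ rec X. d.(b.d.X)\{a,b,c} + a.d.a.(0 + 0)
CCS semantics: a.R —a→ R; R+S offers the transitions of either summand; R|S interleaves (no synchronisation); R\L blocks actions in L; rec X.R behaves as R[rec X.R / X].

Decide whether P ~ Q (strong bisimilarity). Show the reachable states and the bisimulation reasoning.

P's transition system — 4 states:
  s0 = rec X. d.(b.d.X)\{a,b,c} + a.a.(0 + 0) | =a=> s1, =d=> s2
  s1 = a.(0 + 0) | =a=> s3
  s2 = (b.d.(rec X. d.(b.d.X)\{a,b,c} + a.a.(0 + 0)))\{a,b,c} | deadlocked
  s3 = 0 + 0 | deadlocked
Q's transition system — 5 states:
  t0 = rec X. d.(b.d.X)\{a,b,c} + a.d.a.(0 + 0) | =a=> t1, =d=> t2
  t1 = d.a.(0 + 0) | =d=> t3
  t2 = (b.d.(rec X. d.(b.d.X)\{a,b,c} + a.d.a.(0 + 0)))\{a,b,c} | deadlocked
  t3 = a.(0 + 0) | =a=> t4
  t4 = 0 + 0 | deadlocked
Coarsest stable partition (strong bisimilarity classes):
  B0 = {s0}
  B1 = {s1, t3}
  B2 = {s2, s3, t2, t4}
  B3 = {t0}
  B4 = {t1}
s0 ∈ B0, t0 ∈ B3 → different blocks

not bisimilar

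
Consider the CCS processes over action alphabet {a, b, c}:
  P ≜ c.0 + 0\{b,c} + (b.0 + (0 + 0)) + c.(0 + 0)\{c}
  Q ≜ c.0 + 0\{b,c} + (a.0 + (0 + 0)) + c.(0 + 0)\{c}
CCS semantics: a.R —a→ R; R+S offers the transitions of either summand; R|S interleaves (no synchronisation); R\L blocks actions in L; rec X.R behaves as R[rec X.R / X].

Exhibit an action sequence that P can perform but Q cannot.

Reachable graph of P (3 states):
  p0 = c.0 + 0\{b,c} + (b.0 + (0 + 0)) + c.(0 + 0)\{c} has moves —b→ p1, —c→ p1, —c→ p2
  p1 = 0 has moves (no moves)
  p2 = (0 + 0)\{c} has moves (no moves)
Reachable graph of Q (3 states):
  q0 = c.0 + 0\{b,c} + (a.0 + (0 + 0)) + c.(0 + 0)\{c} has moves —a→ q1, —c→ q1, —c→ q2
  q1 = 0 has moves (no moves)
  q2 = (0 + 0)\{c} has moves (no moves)
Trace ⟨b⟩ through P, begin at {p0}:
  after b @ step 1: {p1}
  ✓ P
Trace ⟨b⟩ through Q, begin at {q0}:
  after b @ step 1: ∅ (Q stuck)

b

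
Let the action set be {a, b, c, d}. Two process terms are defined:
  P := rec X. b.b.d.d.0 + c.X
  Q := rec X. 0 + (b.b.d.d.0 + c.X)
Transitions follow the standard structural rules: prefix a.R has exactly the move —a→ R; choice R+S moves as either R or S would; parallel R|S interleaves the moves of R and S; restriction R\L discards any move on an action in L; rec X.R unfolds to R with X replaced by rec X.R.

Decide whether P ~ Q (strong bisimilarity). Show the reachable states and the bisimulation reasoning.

P's transition system — 5 states:
  p0 = rec X. b.b.d.d.0 + c.X :: ··b··> p1, ··c··> p0
  p1 = b.d.d.0 :: ··b··> p2
  p2 = d.d.0 :: ··d··> p3
  p3 = d.0 :: ··d··> p4
  p4 = 0 :: ∅
Q's transition system — 5 states:
  q0 = rec X. 0 + (b.b.d.d.0 + c.X) :: ··b··> q1, ··c··> q0
  q1 = b.d.d.0 :: ··b··> q2
  q2 = d.d.0 :: ··d··> q3
  q3 = d.0 :: ··d··> q4
  q4 = 0 :: ∅
Bisimilarity quotient blocks:
  B0 = {p0, q0}
  B1 = {p1, q1}
  B2 = {p2, q2}
  B3 = {p3, q3}
  B4 = {p4, q4}
p0 ∈ B0, q0 ∈ B0 → same block

YES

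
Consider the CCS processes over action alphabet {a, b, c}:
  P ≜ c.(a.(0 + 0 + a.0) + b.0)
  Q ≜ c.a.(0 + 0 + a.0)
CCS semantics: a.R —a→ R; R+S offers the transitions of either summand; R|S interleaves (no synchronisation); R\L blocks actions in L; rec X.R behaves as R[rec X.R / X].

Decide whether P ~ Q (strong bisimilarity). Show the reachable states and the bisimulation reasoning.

P ≁ Q

Reachable graph of P (4 states):
  s0 = c.(a.(0 + 0 + a.0) + b.0) → —c→ s1
  s1 = a.(0 + 0 + a.0) + b.0 → —a→ s2, —b→ s3
  s2 = 0 + 0 + a.0 → —a→ s3
  s3 = 0 → stopped
Reachable graph of Q (4 states):
  t0 = c.a.(0 + 0 + a.0) → —c→ t1
  t1 = a.(0 + 0 + a.0) → —a→ t2
  t2 = 0 + 0 + a.0 → —a→ t3
  t3 = 0 → stopped
Bisimilarity quotient blocks:
  B0 = {s0}
  B1 = {s1}
  B2 = {s2, t2}
  B3 = {s3, t3}
  B4 = {t0}
  B5 = {t1}
s0 ∈ B0, t0 ∈ B4 → different blocks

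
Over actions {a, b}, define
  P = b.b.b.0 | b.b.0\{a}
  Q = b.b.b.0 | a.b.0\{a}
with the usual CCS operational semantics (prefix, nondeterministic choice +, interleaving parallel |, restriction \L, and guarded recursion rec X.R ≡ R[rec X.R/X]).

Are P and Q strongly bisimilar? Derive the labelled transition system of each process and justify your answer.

Reachable graph of P (12 states):
  p0 = b.b.b.0 | b.b.0\{a} ⊢ ··b··> p1, ··b··> p2
  p1 = b.b.0 | b.b.0\{a} ⊢ ··b··> p3, ··b··> p4
  p2 = b.b.b.0 | b.0\{a} ⊢ ··b··> p4, ··b··> p5
  p3 = b.0 | b.b.0\{a} ⊢ ··b··> p6, ··b··> p7
  p4 = b.b.0 | b.0\{a} ⊢ ··b··> p7, ··b··> p8
  p5 = b.b.b.0 | 0\{a} ⊢ ··b··> p8
  p6 = 0 | b.b.0\{a} ⊢ ··b··> p9
  p7 = b.0 | b.0\{a} ⊢ ··b··> p10, ··b··> p9
  p8 = b.b.0 | 0\{a} ⊢ ··b··> p10
  p9 = 0 | b.0\{a} ⊢ ··b··> p11
  p10 = b.0 | 0\{a} ⊢ ··b··> p11
  p11 = 0 | 0\{a} ⊢ deadlocked
Reachable graph of Q (12 states):
  q0 = b.b.b.0 | a.b.0\{a} ⊢ ··a··> q1, ··b··> q2
  q1 = b.b.b.0 | b.0\{a} ⊢ ··b··> q3, ··b··> q4
  q2 = b.b.0 | a.b.0\{a} ⊢ ··a··> q3, ··b··> q5
  q3 = b.b.0 | b.0\{a} ⊢ ··b··> q6, ··b··> q7
  q4 = b.b.b.0 | 0\{a} ⊢ ··b··> q7
  q5 = b.0 | a.b.0\{a} ⊢ ··a··> q6, ··b··> q8
  q6 = b.0 | b.0\{a} ⊢ ··b··> q10, ··b··> q9
  q7 = b.b.0 | 0\{a} ⊢ ··b··> q10
  q8 = 0 | a.b.0\{a} ⊢ ··a··> q9
  q9 = 0 | b.0\{a} ⊢ ··b··> q11
  q10 = b.0 | 0\{a} ⊢ ··b··> q11
  q11 = 0 | 0\{a} ⊢ deadlocked
Bisimilarity quotient blocks:
  B0 = {p0}
  B1 = {p1, p2, q1}
  B2 = {p3, p4, p5, q3, q4}
  B3 = {p6, p7, p8, q6, q7}
  B4 = {p10, p9, q10, q9}
  B5 = {p11, q11}
  B6 = {q0}
  B7 = {q2}
  B8 = {q5}
  B9 = {q8}
p0 ∈ B0, q0 ∈ B6 → different blocks

NO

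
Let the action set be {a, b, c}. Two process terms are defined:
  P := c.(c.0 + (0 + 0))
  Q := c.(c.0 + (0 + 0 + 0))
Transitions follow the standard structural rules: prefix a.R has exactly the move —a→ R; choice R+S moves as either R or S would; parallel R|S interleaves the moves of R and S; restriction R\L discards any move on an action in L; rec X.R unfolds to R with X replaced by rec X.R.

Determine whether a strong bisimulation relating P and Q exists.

bisimilar

P's transition system — 3 states:
  s0 = c.(c.0 + (0 + 0)) :: -c-> s1
  s1 = c.0 + (0 + 0) :: -c-> s2
  s2 = 0 :: ·
Q's transition system — 3 states:
  t0 = c.(c.0 + (0 + 0 + 0)) :: -c-> t1
  t1 = c.0 + (0 + 0 + 0) :: -c-> t2
  t2 = 0 :: ·
Coarsest stable partition (strong bisimilarity classes):
  B0 = {s0, t0}
  B1 = {s1, t1}
  B2 = {s2, t2}
s0 ∈ B0, t0 ∈ B0 → same block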